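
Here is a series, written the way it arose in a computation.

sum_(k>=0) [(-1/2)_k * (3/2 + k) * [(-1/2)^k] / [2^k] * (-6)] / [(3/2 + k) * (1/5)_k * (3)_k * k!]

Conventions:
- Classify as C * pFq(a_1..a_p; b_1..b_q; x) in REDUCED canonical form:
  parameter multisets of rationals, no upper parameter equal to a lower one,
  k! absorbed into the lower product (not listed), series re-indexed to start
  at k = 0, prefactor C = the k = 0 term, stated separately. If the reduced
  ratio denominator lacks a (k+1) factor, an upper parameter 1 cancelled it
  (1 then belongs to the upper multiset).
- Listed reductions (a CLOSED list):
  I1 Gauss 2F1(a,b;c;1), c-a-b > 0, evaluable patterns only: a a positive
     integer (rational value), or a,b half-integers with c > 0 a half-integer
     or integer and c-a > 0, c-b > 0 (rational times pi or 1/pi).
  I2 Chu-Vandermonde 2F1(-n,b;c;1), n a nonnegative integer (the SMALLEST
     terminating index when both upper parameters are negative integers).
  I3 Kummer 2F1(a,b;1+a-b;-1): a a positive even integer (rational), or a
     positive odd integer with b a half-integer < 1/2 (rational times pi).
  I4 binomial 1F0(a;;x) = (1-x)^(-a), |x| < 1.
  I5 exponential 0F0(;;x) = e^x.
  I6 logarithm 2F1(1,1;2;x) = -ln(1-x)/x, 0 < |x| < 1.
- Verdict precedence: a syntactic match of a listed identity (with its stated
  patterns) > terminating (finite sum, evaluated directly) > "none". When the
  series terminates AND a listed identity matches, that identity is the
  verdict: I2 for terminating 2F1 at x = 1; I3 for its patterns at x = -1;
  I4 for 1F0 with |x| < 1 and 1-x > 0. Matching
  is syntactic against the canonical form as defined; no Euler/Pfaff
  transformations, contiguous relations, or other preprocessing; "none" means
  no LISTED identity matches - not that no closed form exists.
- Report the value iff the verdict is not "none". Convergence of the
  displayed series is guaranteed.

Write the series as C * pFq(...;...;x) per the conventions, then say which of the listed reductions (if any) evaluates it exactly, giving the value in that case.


First insight: t_0 = -6 here, and the two k-th powers (C = -6, x = -1/4) combine into one argument.
Consecutive-term ratio: r(k) = (-1/4) * (k-1/2) / [(k+1/5) (k+3) (k+1)] - rational in k, leading ratio (-1/4); with t_0 = -6, classification follows.

With C = -6: the canonical form is 1F2(-1/2; 1/5, 3; -1/4). Verdict: none - this 1F2 at x = -1/4 matches no listed pattern, and upper {-1/2} holds no stopper.


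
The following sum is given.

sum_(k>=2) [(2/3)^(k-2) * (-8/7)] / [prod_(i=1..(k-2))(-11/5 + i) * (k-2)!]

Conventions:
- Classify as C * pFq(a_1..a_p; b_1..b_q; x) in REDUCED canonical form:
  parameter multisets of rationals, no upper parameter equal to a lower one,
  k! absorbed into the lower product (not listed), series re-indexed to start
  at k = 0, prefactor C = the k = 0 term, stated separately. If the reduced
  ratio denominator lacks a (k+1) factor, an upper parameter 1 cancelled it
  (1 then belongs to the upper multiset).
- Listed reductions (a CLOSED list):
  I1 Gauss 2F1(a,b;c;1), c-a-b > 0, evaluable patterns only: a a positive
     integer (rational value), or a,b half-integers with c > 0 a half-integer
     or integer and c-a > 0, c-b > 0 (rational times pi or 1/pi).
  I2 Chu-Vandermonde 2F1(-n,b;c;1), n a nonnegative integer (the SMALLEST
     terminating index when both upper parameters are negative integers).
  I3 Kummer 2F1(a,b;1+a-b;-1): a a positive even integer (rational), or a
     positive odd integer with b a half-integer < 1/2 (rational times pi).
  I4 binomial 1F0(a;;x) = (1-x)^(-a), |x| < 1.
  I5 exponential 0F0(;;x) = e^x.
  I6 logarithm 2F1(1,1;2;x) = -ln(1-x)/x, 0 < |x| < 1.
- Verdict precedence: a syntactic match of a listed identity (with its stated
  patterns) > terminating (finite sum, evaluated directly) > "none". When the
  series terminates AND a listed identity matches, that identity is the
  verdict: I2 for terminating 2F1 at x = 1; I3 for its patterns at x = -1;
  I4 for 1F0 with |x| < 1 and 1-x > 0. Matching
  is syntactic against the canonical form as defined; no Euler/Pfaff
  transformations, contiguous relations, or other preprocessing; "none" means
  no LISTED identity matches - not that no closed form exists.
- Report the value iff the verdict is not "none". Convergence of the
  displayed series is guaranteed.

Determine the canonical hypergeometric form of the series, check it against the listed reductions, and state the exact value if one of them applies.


Canonical form: C = -8/7 times 0F1 with upper {-}, lower {-6/5}, x = 2/3. Verdict: none - this 0F1 at x = 2/3 matches no listed pattern, and upper {-} holds no stopper.

The tell: t_0 being -8/7, the lower running product (C = -8/7) is a rising factorial.
Step ratio: r(k) = (2/3) * 1 / [(k-6/5) (k+1)] - rational in k, leading ratio (2/3); with t_0 = -8/7, classification follows.


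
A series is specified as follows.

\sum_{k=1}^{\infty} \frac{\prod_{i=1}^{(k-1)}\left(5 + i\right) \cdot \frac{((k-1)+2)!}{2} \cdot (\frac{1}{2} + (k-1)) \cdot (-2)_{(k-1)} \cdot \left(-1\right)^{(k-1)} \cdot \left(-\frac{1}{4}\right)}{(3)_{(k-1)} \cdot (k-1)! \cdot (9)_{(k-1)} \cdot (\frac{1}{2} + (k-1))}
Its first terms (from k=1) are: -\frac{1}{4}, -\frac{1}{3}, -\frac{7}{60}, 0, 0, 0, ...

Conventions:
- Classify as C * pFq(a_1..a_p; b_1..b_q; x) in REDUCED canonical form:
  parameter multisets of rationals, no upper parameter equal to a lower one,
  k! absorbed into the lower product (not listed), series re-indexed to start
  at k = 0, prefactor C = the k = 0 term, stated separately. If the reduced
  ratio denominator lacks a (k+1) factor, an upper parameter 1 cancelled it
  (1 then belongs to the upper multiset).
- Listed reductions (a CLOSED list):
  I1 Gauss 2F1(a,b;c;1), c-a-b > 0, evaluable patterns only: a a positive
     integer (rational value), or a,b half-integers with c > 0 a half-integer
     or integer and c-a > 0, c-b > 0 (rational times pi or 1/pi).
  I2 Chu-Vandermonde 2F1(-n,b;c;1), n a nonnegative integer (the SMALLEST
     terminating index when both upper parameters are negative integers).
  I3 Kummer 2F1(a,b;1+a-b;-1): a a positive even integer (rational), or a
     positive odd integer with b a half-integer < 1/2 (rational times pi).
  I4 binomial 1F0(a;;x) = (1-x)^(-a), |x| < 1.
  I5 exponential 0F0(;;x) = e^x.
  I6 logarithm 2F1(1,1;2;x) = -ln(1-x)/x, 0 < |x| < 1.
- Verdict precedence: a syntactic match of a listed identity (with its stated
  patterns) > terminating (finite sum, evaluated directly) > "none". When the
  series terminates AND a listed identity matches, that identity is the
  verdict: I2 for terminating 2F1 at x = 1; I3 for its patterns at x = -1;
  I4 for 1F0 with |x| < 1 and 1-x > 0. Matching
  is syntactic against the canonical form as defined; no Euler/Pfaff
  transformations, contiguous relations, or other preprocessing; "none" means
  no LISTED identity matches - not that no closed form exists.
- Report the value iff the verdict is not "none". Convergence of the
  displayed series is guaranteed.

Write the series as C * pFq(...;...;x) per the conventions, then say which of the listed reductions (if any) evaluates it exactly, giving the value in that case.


Prefactor -\frac{1}{4}, argument -1: 2F1 with upper {-2, 6} over lower {9}. Verdict (x = -1): Kummer's theorem (I3) applies (x = -1; c = 9 equals 1+a-b for upper {-2, 6}: listed pattern). Sum: -\frac{7}{10}.

Key observation: t_0 being -\frac{1}{4}, k + 1/2 divides numerator and denominator alike; C = -1/4 after cancelling.
Step ratio: r(k) = -1 * (k-2) (k+6) / [(k+9) (k+1)] - rational in k, leading ratio -1; with t_0 = -\frac{1}{4}, classification follows.


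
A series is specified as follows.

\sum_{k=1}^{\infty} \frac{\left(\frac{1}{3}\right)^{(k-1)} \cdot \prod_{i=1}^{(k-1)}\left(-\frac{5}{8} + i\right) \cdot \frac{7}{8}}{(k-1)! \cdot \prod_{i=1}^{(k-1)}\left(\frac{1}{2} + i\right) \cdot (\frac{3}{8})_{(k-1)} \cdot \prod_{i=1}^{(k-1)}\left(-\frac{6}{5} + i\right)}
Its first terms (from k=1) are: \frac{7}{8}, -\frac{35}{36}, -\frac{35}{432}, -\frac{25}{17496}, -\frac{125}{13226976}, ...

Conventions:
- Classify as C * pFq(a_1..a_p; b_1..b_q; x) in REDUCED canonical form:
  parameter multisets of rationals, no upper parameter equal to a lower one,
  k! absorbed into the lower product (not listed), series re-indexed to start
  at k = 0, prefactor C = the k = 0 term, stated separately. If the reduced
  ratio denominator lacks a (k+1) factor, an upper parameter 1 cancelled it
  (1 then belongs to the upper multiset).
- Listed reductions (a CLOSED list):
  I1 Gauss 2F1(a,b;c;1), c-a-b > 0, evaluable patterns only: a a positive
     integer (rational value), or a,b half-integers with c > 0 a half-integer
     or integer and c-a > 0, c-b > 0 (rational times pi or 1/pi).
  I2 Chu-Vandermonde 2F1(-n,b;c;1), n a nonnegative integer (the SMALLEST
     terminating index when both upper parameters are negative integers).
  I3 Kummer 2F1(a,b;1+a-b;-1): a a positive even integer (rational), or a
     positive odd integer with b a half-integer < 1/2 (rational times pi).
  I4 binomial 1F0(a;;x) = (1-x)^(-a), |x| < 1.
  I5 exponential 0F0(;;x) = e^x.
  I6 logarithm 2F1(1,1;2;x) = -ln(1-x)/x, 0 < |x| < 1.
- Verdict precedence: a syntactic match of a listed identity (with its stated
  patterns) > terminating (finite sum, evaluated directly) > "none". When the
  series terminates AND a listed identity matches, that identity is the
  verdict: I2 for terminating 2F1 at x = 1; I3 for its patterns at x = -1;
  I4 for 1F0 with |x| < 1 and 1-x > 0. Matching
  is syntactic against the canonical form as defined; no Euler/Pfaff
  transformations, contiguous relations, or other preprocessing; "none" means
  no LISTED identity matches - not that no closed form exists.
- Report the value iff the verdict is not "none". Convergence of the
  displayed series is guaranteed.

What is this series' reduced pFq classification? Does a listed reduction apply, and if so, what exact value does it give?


This is \frac{7}{8} * 0F2(-; -\frac{1}{5}, \frac{3}{2}; \frac{1}{3}) in reduced canonical form. Verdict: none (x = \frac{1}{3}): each listed identity misses the multisets {-} ; {-\frac{1}{5}, \frac{3}{2}}.

The tell: t_0 being \frac{7}{8}, the parameter 3/8 appears in both the upper and lower lists and cancels.
Ratio: r(k) = \frac{1}{3} * 1 / [(k-\frac{1}{5}) (k+\frac{3}{2}) (k+1)] - poly over poly, x = \frac{1}{3} from leading terms; C = \frac{7}{8} at k = 0.


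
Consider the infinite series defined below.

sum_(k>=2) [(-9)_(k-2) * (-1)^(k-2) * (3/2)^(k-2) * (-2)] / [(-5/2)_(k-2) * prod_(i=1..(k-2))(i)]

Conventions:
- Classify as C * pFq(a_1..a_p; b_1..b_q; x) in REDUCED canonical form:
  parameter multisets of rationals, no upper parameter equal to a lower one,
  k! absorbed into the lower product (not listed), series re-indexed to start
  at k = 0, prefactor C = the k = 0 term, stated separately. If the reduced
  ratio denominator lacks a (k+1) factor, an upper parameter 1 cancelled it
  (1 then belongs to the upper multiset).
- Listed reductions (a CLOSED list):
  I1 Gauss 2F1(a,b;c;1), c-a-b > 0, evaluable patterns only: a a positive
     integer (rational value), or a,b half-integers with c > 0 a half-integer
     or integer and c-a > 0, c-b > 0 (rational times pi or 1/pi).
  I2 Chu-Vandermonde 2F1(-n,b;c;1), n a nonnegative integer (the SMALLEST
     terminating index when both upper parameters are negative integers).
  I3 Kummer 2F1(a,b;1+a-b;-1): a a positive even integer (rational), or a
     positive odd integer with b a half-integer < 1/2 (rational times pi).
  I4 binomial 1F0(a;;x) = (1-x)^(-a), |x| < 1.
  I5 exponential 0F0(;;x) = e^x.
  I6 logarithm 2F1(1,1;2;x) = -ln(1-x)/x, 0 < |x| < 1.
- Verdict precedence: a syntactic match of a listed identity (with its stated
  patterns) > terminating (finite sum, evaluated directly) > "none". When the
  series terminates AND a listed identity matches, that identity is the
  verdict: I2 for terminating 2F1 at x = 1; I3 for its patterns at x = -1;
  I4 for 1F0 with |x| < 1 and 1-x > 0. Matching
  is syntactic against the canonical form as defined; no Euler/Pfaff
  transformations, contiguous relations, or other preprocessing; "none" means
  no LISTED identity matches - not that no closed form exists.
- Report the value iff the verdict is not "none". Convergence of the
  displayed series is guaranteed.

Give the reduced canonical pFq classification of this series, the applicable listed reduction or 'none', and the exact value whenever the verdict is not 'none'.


With C = -2: the canonical form is 1F1(-9; -5/2; -3/2). Verdict: terminating (-9 upstairs). 10 nonzero terms in all; added directly. Sum: 7011776/1925.

Key step: from the first term -2: the (-1)^k factor (C = -2) folds into the argument's sign.
Adjacent-term ratio: r(k) = (-3/2) * (k-9) / [(k-5/2) (k+1)] - rational in k, leading ratio (-3/2); with t_0 = -2, classification follows.


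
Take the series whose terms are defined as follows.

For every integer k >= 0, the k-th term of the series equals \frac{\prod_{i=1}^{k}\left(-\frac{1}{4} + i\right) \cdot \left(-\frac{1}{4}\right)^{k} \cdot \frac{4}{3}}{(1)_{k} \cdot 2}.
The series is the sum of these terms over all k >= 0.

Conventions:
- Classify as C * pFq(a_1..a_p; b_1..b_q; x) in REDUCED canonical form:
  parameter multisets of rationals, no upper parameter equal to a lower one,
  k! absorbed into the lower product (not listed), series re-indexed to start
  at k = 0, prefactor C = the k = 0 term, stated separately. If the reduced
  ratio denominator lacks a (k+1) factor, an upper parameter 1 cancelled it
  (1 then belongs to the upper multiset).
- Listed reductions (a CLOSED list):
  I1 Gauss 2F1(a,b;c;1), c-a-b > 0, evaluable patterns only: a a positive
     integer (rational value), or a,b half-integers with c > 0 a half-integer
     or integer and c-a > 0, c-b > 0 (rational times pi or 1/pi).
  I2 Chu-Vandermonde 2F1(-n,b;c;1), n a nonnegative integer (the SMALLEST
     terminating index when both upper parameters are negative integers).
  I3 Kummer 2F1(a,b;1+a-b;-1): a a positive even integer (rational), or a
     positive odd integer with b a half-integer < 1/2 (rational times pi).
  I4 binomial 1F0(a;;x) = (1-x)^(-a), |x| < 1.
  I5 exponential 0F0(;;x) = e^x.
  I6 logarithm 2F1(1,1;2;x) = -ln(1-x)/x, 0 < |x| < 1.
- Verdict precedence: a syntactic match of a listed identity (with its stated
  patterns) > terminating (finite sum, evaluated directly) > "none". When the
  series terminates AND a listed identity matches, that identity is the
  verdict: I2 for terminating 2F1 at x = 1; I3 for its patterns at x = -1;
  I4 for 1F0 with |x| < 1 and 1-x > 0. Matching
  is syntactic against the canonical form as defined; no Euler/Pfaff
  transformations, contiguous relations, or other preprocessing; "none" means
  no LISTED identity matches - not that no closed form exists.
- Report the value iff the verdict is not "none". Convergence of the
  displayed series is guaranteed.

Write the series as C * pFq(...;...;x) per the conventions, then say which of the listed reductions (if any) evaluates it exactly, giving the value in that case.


Prefactor \frac{2}{3}, argument -\frac{1}{4}: 1F0 with upper {\frac{3}{4}} over lower {-}. Verdict at x = -\frac{1}{4}: the binomial series (I4) matches (the 1F0 binomial series: exponent -3/4, x = -\frac{1}{4}). Sum: \frac{2}{3} \cdot \left(\frac{5}{4}\right)^{-\frac{3}{4}}.

Structural cue: t_0 being \frac{2}{3}, the constant factors (prefactor 2/3) combine into one prefactor.
Term ratio: r(k) = -\frac{1}{4} * (k+\frac{3}{4}) / [(k+1)] - rational in k, leading ratio -\frac{1}{4}; with t_0 = \frac{2}{3}, classification follows.


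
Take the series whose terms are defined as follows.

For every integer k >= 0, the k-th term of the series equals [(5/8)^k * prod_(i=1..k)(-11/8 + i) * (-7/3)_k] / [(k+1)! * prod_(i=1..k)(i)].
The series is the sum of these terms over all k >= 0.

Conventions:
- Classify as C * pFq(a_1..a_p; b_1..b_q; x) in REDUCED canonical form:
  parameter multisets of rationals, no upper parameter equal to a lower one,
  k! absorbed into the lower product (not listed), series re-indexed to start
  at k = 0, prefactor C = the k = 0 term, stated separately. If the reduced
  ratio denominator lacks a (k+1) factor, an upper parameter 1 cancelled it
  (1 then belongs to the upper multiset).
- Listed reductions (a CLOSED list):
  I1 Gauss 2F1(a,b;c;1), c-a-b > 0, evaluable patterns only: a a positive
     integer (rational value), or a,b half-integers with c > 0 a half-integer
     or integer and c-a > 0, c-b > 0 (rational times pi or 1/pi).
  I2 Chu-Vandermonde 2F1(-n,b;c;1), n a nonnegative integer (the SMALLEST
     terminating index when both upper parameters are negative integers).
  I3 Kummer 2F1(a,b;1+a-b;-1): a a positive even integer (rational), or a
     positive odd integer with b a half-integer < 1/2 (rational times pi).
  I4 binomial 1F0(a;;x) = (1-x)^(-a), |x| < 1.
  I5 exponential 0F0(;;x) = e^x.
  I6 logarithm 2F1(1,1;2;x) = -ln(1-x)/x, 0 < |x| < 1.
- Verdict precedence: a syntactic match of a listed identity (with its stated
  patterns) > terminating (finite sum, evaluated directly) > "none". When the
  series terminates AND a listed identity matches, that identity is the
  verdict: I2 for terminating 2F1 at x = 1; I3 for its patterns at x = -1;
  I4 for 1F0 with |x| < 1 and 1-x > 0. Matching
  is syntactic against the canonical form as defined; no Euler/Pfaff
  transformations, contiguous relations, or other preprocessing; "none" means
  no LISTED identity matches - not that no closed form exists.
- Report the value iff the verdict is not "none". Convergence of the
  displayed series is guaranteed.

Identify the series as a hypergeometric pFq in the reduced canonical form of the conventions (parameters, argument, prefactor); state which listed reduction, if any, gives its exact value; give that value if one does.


Structural cue: t_0 being 1, the denominator's factorial ratio (C = 1) is a lower Pochhammer.
Step ratio: r(k) = (5/8) * (k-7/3) (k-3/8) / [(k+2) (k+1)] - rational; roots negated = parameters, x = (5/8), C = 1.

Prefactor 1, argument 5/8: 2F1 with upper {-7/3, -3/8} over lower {2}. Verdict: none here - no I1-I6 shape fits x = 5/8 with lower {2}.


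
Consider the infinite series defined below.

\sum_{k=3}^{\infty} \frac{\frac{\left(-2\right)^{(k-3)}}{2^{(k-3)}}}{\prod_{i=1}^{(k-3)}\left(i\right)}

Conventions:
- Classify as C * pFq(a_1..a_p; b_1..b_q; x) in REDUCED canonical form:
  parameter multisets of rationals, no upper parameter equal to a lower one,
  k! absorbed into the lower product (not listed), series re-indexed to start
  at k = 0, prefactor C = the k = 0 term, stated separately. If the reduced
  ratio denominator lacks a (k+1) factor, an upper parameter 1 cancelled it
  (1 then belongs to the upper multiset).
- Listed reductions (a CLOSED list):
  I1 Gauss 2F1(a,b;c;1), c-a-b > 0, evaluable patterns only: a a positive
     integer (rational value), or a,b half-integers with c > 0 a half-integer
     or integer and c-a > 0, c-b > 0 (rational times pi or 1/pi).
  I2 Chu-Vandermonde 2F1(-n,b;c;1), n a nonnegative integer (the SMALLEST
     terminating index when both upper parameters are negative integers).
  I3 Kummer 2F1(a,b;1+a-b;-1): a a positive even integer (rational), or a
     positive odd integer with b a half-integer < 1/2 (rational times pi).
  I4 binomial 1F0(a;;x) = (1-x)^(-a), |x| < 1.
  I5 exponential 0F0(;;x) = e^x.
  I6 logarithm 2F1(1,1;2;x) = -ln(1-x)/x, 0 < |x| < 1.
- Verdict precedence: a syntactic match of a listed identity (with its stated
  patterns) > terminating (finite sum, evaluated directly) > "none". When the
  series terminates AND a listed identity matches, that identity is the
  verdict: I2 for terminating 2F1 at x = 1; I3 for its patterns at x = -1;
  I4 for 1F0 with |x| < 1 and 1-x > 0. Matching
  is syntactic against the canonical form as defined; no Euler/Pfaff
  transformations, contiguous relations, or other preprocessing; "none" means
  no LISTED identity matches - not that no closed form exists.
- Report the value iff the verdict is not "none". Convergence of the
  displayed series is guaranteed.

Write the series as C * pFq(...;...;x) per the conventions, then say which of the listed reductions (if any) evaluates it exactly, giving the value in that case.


Classification (C = 1): 0F0 with upper {-}, lower {-}, argument x = -1. Verdict: the exponential series (I5) fires (the 0F0 exponential series at x = -1). Hence: e^{-1}.

Key step: from the first term 1: the two k-th powers (C = 1) combine into one argument.
Consecutive-term ratio: r(k) = -1 * 1 / [(k+1)] - rational; roots negated = parameters, x = -1, C = 1.


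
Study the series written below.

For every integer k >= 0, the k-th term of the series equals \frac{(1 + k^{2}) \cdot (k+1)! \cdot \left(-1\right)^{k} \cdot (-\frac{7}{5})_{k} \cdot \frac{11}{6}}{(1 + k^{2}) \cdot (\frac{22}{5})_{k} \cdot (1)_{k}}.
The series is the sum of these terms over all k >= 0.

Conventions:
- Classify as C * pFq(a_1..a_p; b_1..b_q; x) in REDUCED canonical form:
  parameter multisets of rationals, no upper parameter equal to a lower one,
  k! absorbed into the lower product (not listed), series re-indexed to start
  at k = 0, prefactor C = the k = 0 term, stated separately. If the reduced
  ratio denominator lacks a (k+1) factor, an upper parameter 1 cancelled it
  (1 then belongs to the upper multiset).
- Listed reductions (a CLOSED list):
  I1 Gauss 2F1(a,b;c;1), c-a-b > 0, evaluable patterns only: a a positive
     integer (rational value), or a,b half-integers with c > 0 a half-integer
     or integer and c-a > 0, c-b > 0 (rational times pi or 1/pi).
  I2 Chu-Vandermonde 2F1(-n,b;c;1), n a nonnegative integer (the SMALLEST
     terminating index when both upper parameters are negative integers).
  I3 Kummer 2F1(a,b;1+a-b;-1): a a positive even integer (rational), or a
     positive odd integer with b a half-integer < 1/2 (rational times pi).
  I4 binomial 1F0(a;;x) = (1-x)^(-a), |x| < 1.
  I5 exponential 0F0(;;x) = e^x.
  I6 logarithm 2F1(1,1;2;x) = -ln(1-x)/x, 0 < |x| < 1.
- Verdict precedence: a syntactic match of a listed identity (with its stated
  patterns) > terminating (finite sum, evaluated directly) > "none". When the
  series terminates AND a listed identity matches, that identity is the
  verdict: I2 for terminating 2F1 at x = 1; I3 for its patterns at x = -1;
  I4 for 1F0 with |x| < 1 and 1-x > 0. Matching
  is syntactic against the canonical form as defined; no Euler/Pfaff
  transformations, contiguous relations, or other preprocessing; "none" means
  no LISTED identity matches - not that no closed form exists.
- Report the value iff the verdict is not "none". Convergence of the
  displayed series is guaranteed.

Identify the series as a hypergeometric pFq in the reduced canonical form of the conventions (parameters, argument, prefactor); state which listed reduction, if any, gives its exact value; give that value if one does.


Classification (C = \frac{11}{6}): 2F1 with upper {-\frac{7}{5}, 2}, lower {\frac{22}{5}}, argument x = -1. Verdict at x = -1: Kummer (I3) matches (x = -1; c = \frac{22}{5} equals 1+a-b for upper {-\frac{7}{5}, 2}: listed pattern). Value: \frac{187}{60}.

Key step: with t_0 = \frac{11}{6}, k^2 + 1 divides numerator and denominator alike; C = 11/6 after cancelling.
Adjacent-term ratio: r(k) = -1 * (k-\frac{7}{5}) (k+2) / [(k+\frac{22}{5}) (k+1)] - poly over poly, x = -1 from leading terms; C = \frac{11}{6} at k = 0.


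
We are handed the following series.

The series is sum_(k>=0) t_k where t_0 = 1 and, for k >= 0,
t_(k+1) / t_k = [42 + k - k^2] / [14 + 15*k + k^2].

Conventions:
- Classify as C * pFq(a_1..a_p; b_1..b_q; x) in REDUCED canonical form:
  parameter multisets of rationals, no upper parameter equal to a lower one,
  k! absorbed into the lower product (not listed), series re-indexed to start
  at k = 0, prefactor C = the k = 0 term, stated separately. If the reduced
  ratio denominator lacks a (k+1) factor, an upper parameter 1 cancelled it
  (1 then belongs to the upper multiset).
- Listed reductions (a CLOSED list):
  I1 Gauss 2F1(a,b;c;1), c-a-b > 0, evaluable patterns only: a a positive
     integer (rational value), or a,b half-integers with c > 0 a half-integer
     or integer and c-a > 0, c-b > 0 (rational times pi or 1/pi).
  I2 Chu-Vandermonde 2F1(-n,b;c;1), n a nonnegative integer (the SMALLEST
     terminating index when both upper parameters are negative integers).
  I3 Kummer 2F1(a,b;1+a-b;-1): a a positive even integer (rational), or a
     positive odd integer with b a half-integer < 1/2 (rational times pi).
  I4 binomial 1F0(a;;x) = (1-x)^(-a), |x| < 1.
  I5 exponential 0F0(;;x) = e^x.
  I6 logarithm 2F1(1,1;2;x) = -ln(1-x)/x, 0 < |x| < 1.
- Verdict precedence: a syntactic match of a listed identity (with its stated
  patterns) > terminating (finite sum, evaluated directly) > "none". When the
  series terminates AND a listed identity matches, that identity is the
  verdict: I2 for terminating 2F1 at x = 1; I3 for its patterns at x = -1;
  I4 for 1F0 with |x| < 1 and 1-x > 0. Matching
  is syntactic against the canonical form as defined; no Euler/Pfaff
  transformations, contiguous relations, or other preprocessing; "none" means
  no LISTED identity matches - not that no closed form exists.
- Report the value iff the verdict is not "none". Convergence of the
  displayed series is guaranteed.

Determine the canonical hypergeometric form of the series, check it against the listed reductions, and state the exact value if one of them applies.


Reduced: x = -1, 2F1, upper = {-7, 6}, lower = {14}, C = 1. Verdict (x = -1): the Kummer evaluation I3 applies (x = -1; c = 14 equals 1+a-b for upper {-7, 6}: listed pattern). Sum: 143/10.

Structural cue: x = (-1) and the expanded ratio factors over Q; prefactor 1, roots give parameters.
Ratio: r(k) = (-1) * (k-7) (k+6) / [(k+14) (k+1)] - rational in k, leading ratio (-1); with t_0 = 1, classification follows.


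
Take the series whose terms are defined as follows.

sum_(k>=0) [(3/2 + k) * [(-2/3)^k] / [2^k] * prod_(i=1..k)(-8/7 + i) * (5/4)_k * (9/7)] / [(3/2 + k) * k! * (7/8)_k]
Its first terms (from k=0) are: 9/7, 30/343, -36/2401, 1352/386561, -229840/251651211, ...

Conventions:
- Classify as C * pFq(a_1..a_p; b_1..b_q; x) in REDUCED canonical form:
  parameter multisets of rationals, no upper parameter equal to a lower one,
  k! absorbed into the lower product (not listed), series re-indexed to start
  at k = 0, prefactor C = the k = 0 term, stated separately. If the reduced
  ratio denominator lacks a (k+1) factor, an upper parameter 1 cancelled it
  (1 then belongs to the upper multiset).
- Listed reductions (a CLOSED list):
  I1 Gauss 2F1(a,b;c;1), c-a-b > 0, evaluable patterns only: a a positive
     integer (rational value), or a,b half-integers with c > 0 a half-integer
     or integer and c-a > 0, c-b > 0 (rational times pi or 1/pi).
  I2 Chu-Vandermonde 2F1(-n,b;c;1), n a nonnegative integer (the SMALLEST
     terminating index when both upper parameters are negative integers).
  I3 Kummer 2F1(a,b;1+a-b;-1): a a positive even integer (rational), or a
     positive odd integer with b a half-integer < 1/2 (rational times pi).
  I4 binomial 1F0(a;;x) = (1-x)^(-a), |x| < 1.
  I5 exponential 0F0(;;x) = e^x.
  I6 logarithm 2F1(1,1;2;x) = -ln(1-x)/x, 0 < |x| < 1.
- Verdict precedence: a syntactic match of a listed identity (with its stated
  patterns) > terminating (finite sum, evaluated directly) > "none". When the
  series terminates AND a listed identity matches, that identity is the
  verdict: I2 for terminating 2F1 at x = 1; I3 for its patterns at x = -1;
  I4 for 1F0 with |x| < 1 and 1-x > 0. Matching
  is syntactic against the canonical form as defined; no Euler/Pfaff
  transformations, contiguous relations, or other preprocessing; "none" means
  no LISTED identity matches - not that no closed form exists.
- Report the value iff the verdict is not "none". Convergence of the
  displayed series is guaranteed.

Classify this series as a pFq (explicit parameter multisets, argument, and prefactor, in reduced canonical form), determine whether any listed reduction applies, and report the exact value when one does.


Reduced: x = -1/3, 2F1, upper = {-1/7, 5/4}, lower = {7/8}, C = 9/7. Verdict: none. Every listed pattern misses the 2F1 form at -1/3, upper {-1/7, 5/4}.

The tell: t_0 = 9/7 here, and the two k-th powers (C = 9/7) combine into one argument.
Term ratio: r(k) = (-1/3) * (k-1/7) (k+5/4) / [(k+7/8) (k+1)] - poly over poly, x = (-1/3) from leading terms; C = 9/7 at k = 0.


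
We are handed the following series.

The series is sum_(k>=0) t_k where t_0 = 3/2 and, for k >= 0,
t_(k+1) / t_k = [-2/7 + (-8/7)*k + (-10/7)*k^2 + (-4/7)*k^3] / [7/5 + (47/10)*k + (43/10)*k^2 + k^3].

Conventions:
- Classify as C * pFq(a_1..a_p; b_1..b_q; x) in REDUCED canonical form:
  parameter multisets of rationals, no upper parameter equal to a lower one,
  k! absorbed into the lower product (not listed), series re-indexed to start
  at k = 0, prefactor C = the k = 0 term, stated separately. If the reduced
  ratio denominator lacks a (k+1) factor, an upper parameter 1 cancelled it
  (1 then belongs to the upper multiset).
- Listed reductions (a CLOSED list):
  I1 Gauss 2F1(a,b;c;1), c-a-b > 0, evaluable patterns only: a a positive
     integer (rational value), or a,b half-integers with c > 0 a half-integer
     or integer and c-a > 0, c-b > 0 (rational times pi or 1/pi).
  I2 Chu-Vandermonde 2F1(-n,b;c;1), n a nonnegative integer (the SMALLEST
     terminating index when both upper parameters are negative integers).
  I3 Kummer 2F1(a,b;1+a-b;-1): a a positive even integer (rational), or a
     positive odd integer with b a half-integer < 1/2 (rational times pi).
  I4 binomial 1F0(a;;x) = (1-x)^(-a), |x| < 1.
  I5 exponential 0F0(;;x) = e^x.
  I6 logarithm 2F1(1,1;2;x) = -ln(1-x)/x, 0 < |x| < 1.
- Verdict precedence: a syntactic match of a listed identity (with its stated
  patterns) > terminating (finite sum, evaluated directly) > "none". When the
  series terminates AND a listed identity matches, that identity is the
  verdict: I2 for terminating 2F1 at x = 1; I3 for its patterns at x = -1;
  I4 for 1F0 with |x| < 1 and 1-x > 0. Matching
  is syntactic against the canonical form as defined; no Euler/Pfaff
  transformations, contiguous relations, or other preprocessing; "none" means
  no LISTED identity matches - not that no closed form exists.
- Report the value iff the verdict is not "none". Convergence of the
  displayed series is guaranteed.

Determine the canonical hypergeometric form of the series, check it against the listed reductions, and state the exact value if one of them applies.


Reduced: x = -4/7, 2F1, upper = {1, 1}, lower = {14/5}, C = 3/2. Verdict: no listed reduction: x = -4/7 and upper {1, 1} fail every I1-I6 pattern.

First insight: t_0 being 3/2, factor the ratio over Q (C = 3/2): negated roots = parameters.
Consecutive-term ratio: r(k) = (-4/7) * (k+1) (k+1) / [(k+14/5) (k+1)] ; factor over Q: parameters, x = (-4/7), and C = 3/2.


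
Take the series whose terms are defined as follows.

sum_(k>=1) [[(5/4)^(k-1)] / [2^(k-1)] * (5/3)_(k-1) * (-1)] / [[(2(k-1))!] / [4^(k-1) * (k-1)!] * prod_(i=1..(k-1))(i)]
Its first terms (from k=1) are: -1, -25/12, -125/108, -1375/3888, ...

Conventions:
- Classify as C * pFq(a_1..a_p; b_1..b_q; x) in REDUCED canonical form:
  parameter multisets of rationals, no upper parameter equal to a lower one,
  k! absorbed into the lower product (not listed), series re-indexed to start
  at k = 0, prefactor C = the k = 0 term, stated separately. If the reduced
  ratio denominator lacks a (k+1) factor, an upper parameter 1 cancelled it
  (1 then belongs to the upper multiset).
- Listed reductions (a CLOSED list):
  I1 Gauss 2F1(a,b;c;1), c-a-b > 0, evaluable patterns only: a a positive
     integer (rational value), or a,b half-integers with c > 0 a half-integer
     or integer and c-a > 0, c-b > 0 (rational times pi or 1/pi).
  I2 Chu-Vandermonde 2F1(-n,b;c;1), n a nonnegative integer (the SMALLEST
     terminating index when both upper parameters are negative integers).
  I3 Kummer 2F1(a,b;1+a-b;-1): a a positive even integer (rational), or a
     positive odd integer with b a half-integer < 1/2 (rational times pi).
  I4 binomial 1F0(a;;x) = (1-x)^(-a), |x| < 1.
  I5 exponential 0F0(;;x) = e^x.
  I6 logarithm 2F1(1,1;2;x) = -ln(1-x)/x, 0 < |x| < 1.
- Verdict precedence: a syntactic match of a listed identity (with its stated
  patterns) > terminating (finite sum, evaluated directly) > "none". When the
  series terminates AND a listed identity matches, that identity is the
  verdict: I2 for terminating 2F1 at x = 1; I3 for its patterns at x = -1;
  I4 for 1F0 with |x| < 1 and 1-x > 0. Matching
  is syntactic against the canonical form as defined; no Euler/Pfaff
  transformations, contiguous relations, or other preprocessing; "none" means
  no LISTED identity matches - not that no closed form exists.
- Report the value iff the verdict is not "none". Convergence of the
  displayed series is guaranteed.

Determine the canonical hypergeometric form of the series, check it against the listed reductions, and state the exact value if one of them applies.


Classification (C = -1): 1F1 with upper {5/3}, lower {1/2}, argument x = 5/8. Verdict: none. A 1F1 with upper {5/3} fits none of I1-I6 at x = 5/8; the sum runs forever.

The tell: t_0 = -1 here, and the product of the first k integers (C = -1, x = 5/8) is k!.
Term ratio: r(k) = (5/8) * (k+5/3) / [(k+1/2) (k+1)] - poly over poly, x = (5/8) from leading terms; C = -1 at k = 0.


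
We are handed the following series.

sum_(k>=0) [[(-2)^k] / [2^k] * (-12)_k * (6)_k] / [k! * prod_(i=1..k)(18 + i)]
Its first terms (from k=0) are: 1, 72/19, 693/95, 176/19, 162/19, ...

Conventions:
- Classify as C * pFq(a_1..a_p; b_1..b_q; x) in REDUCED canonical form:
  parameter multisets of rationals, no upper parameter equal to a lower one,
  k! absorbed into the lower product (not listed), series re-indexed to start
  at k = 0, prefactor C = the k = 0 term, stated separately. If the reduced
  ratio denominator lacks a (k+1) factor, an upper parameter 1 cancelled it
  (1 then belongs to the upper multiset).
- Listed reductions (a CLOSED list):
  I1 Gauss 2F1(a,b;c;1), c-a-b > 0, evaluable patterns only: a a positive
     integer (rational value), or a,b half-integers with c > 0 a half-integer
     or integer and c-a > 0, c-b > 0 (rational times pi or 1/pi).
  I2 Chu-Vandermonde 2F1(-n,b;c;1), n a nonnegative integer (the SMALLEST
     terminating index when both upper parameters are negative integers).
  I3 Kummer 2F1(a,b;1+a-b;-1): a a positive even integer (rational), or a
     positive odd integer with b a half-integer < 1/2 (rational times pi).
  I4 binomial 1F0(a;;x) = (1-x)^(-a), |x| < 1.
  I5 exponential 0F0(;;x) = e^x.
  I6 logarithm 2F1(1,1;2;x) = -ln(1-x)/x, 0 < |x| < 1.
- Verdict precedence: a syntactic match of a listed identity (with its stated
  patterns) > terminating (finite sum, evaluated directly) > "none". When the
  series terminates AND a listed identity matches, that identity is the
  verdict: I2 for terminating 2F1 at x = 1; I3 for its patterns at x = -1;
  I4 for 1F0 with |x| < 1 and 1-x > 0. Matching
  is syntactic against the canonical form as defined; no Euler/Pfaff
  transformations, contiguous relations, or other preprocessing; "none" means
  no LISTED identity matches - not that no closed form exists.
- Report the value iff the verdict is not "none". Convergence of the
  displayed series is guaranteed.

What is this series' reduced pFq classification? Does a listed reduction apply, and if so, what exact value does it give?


Reduced: x = -1, 2F1, upper = {-12, 6}, lower = {19}, C = 1. Verdict: this is Kummer (I3) (x = -1; c = 19 equals 1+a-b for upper {-12, 6}: listed pattern). Hence: 204/5.

Key observation: from the first term 1: the two k-th powers (C = 1, x = -1) combine into one argument.
Step ratio: r(k) = (-1) * (k-12) (k+6) / [(k+19) (k+1)] ; factor over Q: parameters, x = (-1), and C = 1.


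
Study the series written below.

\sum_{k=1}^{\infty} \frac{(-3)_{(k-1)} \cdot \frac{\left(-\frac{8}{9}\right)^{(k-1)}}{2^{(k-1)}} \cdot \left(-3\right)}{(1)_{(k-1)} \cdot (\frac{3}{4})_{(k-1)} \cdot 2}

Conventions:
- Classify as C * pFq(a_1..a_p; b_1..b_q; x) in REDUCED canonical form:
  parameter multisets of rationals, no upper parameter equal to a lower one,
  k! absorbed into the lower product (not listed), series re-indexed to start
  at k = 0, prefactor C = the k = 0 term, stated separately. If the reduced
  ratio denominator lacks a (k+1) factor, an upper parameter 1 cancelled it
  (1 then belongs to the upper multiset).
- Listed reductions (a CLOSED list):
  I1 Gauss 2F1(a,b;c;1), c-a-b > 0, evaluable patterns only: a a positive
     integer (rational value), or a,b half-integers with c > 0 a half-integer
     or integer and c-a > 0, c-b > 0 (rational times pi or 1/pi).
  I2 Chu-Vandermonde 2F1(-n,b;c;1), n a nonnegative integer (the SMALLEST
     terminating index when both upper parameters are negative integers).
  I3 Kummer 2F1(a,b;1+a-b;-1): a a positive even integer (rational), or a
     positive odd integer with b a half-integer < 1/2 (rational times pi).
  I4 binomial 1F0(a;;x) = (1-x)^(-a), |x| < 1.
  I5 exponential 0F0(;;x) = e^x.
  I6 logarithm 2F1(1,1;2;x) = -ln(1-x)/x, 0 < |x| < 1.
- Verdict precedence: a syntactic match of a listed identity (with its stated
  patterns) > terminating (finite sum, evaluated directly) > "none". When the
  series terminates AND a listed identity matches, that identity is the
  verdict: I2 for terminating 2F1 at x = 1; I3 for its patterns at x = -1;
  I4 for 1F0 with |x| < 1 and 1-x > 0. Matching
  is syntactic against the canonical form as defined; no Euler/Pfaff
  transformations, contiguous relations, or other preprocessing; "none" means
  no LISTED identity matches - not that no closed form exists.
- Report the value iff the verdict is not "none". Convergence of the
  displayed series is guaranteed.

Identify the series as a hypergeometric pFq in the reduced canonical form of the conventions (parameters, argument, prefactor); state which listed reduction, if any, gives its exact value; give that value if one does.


Classification (C = -\frac{3}{2}): 1F1 with upper {-3}, lower {\frac{3}{4}}, argument x = -\frac{4}{9}. Verdict: terminating. With -3 upstairs the series is a 4-term polynomial sum; evaluated term by term. Exact value: -\frac{547903}{112266}.

Structural cue: x = -\frac{4}{9} and the constant factors (prefactor -3/2) combine into one prefactor.
Ratio: r(k) = -\frac{4}{9} * (k-3) / [(k+\frac{3}{4}) (k+1)] - rational; roots negated = parameters, x = -\frac{4}{9}, C = -\frac{3}{2}.


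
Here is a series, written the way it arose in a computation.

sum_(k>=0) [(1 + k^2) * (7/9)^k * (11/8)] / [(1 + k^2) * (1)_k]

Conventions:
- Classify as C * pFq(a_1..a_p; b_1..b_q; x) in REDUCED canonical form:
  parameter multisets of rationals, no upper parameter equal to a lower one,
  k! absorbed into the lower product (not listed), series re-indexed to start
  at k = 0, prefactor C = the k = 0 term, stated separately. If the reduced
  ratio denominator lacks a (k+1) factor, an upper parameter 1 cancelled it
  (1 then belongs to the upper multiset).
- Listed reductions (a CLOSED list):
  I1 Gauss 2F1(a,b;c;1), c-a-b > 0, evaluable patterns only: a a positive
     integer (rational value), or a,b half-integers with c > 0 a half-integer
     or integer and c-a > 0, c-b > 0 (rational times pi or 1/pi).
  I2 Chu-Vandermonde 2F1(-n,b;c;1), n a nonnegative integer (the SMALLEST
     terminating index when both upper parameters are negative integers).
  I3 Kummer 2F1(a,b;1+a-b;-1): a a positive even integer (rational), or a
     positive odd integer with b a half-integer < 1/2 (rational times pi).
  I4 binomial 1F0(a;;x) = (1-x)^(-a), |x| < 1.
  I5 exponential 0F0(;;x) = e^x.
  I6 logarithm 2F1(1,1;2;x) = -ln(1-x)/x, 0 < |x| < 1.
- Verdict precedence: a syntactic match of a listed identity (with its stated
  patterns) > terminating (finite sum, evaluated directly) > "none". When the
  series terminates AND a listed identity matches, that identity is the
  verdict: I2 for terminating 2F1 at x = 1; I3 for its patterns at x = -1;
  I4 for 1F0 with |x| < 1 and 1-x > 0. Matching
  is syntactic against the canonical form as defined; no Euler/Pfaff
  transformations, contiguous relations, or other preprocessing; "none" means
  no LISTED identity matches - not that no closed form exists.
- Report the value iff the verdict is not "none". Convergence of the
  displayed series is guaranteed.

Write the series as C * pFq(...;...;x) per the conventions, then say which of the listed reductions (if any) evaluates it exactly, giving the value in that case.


Canonical form: C = 11/8 times 0F0 with upper {-}, lower {-}, x = 7/9. Verdict: this is the exponential series (I5) (the 0F0 exponential series at x = 7/9). Hence: (11/8) * e^(7/9).

First insight: from the first term 11/8: k^2 + 1 divides numerator and denominator alike; C = 11/8 after cancelling.
Ratio: r(k) = (7/9) * 1 / [(k+1)] - rational; roots negated = parameters, x = (7/9), C = 11/8.
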